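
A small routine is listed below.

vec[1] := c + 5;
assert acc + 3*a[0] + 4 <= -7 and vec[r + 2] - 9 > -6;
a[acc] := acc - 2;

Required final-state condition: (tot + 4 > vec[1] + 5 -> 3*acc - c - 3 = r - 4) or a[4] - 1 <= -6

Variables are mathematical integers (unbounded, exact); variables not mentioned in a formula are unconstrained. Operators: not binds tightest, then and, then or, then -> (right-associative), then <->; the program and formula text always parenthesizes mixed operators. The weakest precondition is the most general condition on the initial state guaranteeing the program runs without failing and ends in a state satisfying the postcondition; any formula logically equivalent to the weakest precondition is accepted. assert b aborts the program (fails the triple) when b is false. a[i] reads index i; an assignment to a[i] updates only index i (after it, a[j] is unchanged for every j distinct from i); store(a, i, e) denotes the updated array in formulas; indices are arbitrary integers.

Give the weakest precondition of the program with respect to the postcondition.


Working backward. After the program, the postcondition (tot + 4 > vec[1] + 5 -> 3*acc - c - 3 = r - 4) or a[4] - 1 <= -6 must hold; in canonical form it is (tot > vec[1] + 1 -> 3*acc = c + r - 1) or a[4] <= -5.
Before a[acc] := acc - 2: (tot > vec[1] + 1 -> 3*acc = c + r - 1) or store(a, acc, acc - 2)[4] <= -5
Before assert acc + 3*a[0] + 4 <= -7 and vec[r + 2] - 9 > -6: 3*a[0] + acc <= -11 and vec[r + 2] > 3 and ((tot > vec[1] + 1 -> 3*acc = c + r - 1) or store(a, acc, acc - 2)[4] <= -5)
Before vec[1] := c + 5: 3*a[0] + acc <= -11 and store(vec, 1, c + 5)[r + 2] > 3 and ((tot > c + 6 -> 3*acc = c + r - 1) or store(a, acc, acc - 2)[4] <= -5)
Answer: WP = 3*a[0] + acc <= -11 and store(vec, 1, c + 5)[r + 2] > 3 and ((tot > c + 6 -> 3*acc = c + r - 1) or store(a, acc, acc - 2)[4] <= -5)


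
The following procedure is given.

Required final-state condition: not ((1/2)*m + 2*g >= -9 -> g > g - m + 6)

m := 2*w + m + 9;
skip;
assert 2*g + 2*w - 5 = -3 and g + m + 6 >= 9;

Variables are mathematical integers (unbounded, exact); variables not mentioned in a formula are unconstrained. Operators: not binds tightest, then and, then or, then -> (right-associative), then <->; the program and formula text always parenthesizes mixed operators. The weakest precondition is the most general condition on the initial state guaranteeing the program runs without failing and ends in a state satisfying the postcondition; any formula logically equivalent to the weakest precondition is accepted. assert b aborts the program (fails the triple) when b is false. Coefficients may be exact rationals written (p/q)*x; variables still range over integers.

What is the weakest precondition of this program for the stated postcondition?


Working backward. After the program, the postcondition not ((1/2)*m + 2*g >= -9 -> g > g - m + 6) must hold; in canonical form it is not (2*g + (1/2)*m >= -9 -> m > 6).
Before assert 2*g + 2*w - 5 = -3 and g + m + 6 >= 9: 2*g + 2*w = 2 and g + m >= 3 and (not (2*g + (1/2)*m >= -9 -> m > 6))
Before skip: 2*g + 2*w = 2 and g + m >= 3 and (not (2*g + (1/2)*m >= -9 -> m > 6))
Before m := 2*w + m + 9: 2*g + 2*w = 2 and g + m + 2*w >= -6 and (not (2*g + (1/2)*m + w >= -27/2 -> m + 2*w > -3))
Answer: WP = 2*g + 2*w = 2 and g + m + 2*w >= -6 and (not (2*g + (1/2)*m + w >= -27/2 -> m + 2*w > -3))


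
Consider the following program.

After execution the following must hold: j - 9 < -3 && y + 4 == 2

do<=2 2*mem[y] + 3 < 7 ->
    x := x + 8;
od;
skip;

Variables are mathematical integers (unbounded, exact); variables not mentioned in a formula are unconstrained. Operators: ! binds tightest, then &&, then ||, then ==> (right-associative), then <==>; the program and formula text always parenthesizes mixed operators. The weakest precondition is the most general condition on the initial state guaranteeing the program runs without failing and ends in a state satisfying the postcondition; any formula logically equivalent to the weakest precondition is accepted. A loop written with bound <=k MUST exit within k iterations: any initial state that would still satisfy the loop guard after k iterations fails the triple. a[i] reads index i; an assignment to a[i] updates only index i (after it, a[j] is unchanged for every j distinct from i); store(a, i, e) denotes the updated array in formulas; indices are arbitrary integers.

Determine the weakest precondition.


Working backward. After the program, the postcondition j - 9 < -3 && y + 4 == 2 must hold; in canonical form it is j < 6 && y == -2.
Before skip: j < 6 && y == -2
Before the loop (bound <=2), unroll the exhaustion recursion (WP_0 = exit-now case; WP_j = one more guarded iteration, up to j = 2):
  WP_0: (!(2*mem[y] < 4)) && j < 6 && y == -2
  WP_1: (2*mem[y] < 4 ==> ((!(2*mem[y] < 4)) && j < 6 && y == -2)) && ((!(2*mem[y] < 4)) ==> (j < 6 && y == -2))
  WP_2: (2*mem[y] < 4 ==> ((2*mem[y] < 4 ==> ((!(2*mem[y] < 4)) && j < 6 && y == -2)) && ((!(2*mem[y] < 4)) ==> (j < 6 && y == -2)))) && ((!(2*mem[y] < 4)) ==> (j < 6 && y == -2))
So before the loop: (2*mem[y] < 4 ==> ((2*mem[y] < 4 ==> ((!(2*mem[y] < 4)) && j < 6 && y == -2)) && ((!(2*mem[y] < 4)) ==> (j < 6 && y == -2)))) && ((!(2*mem[y] < 4)) ==> (j < 6 && y == -2))
Answer: WP = (2*mem[y] < 4 ==> ((2*mem[y] < 4 ==> ((!(2*mem[y] < 4)) && j < 6 && y == -2)) && ((!(2*mem[y] < 4)) ==> (j < 6 && y == -2)))) && ((!(2*mem[y] < 4)) ==> (j < 6 && y == -2))


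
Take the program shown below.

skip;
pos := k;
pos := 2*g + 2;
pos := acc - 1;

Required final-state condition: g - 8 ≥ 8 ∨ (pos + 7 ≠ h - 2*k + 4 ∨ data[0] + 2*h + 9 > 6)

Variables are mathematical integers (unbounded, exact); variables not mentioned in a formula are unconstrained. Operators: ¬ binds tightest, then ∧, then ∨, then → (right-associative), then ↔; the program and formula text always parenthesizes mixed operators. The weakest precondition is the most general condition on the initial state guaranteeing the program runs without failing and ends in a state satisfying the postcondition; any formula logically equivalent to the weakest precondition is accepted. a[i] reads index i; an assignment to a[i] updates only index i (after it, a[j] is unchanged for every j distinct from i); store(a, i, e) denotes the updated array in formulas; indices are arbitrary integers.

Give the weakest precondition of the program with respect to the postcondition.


Working backward. After the program, the postcondition g - 8 ≥ 8 ∨ (pos + 7 ≠ h - 2*k + 4 ∨ data[0] + 2*h + 9 > 6) must hold; in canonical form it is g ≥ 16 ∨ 2*k + pos ≠ h - 3 ∨ data[0] + 2*h > -3.
Before pos := acc - 1: g ≥ 16 ∨ acc + 2*k ≠ h - 2 ∨ data[0] + 2*h > -3
Before pos := 2*g + 2: g ≥ 16 ∨ acc + 2*k ≠ h - 2 ∨ data[0] + 2*h > -3
Before pos := k: g ≥ 16 ∨ acc + 2*k ≠ h - 2 ∨ data[0] + 2*h > -3
Before skip: g ≥ 16 ∨ acc + 2*k ≠ h - 2 ∨ data[0] + 2*h > -3
Answer: WP = g ≥ 16 ∨ acc + 2*k ≠ h - 2 ∨ data[0] + 2*h > -3


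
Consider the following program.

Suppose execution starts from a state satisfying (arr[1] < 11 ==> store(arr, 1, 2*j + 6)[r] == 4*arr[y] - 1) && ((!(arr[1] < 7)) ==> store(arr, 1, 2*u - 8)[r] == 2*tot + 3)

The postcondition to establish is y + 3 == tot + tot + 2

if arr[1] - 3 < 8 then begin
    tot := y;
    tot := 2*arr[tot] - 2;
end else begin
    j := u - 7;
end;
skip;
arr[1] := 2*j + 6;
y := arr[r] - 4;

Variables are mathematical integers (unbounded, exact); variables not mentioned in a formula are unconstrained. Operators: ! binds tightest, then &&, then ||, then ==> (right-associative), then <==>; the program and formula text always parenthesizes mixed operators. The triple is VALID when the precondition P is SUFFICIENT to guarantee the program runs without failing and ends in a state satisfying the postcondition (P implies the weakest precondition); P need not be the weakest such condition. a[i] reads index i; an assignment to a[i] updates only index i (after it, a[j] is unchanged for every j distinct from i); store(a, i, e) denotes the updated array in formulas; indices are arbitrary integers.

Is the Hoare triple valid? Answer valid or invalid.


Working backward. After the program, the postcondition y + 3 == tot + tot + 2 must hold; in canonical form it is y == 2*tot - 1.
Before y := arr[r] - 4: arr[r] == 2*tot + 3
Before arr[1] := 2*j + 6: store(arr, 1, 2*j + 6)[r] == 2*tot + 3
Before skip: store(arr, 1, 2*j + 6)[r] == 2*tot + 3
Then branch requires store(arr, 1, 2*j + 6)[r] == 4*arr[y] - 1; else branch requires store(arr, 1, 2*u - 8)[r] == 2*tot + 3.
Before the if: (arr[1] < 11 ==> store(arr, 1, 2*j + 6)[r] == 4*arr[y] - 1) && ((!(arr[1] < 11)) ==> store(arr, 1, 2*u - 8)[r] == 2*tot + 3)
The weakest precondition is (arr[1] < 11 ==> store(arr, 1, 2*j + 6)[r] == 4*arr[y] - 1) && ((!(arr[1] < 11)) ==> store(arr, 1, 2*u - 8)[r] == 2*tot + 3).
Check whether (arr[1] < 11 ==> store(arr, 1, 2*j + 6)[r] == 4*arr[y] - 1) && ((!(arr[1] < 7)) ==> store(arr, 1, 2*u - 8)[r] == 2*tot + 3) implies it.
Every state satisfying the precondition satisfies the weakest precondition: the implication holds.
Answer: valid


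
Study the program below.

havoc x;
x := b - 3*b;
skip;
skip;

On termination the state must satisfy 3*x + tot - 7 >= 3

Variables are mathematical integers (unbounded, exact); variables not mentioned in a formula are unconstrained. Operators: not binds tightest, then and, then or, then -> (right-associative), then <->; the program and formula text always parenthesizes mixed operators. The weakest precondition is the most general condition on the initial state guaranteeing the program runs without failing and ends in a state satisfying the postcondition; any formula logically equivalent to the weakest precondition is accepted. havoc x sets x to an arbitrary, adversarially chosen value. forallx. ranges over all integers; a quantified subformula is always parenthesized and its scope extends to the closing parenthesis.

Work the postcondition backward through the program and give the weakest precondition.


Working backward. After the program, the postcondition 3*x + tot - 7 >= 3 must hold; in canonical form it is tot + 3*x >= 10.
Before skip: tot + 3*x >= 10
Before skip: tot + 3*x >= 10
Before x := b - 3*b: tot >= 6*b + 10
Before havoc x: tot >= 6*b + 10
Answer: WP = tot >= 6*b + 10


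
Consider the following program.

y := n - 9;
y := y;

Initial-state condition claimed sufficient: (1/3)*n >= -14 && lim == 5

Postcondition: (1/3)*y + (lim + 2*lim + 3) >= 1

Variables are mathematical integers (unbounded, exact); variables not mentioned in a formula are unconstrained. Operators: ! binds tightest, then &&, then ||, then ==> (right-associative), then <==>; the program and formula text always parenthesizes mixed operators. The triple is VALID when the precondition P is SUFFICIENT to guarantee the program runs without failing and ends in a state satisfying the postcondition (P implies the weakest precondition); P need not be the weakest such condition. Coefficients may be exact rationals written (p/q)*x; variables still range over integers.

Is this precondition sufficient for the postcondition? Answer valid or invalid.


Working backward. After the program, the postcondition (1/3)*y + (lim + 2*lim + 3) >= 1 must hold; in canonical form it is 3*lim + (1/3)*y >= -2.
Before y := y: 3*lim + (1/3)*y >= -2
Before y := n - 9: 3*lim + (1/3)*n >= 1
The weakest precondition is 3*lim + (1/3)*n >= 1.
Check whether (1/3)*n >= -14 && lim == 5 implies it.
Every state satisfying the precondition satisfies the weakest precondition: the implication holds.
Answer: valid


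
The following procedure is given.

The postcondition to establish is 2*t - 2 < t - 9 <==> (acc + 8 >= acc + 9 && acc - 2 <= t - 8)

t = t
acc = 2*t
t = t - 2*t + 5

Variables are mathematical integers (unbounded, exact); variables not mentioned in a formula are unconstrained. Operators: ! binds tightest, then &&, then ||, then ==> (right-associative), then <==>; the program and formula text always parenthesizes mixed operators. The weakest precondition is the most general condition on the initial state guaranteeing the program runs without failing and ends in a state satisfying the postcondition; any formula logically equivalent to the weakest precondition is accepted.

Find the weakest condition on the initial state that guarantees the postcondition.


Working backward. After the program, the postcondition 2*t - 2 < t - 9 <==> (acc + 8 >= acc + 9 && acc - 2 <= t - 8) must hold; in canonical form it is !(t < -7).
Before t := t - 2*t + 5: !(t > 12)
Before acc := 2*t: !(t > 12)
Before t := t: !(t > 12)
Answer: WP = !(t > 12)


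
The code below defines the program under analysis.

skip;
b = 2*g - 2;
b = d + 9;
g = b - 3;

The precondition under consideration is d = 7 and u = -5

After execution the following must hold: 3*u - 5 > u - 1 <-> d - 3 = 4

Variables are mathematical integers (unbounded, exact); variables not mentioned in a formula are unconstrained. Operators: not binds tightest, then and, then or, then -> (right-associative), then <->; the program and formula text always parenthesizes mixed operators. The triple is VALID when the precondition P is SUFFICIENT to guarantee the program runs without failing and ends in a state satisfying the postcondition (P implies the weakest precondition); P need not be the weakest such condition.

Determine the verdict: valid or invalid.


Working backward. After the program, the postcondition 3*u - 5 > u - 1 <-> d - 3 = 4 must hold; in canonical form it is 2*u > 4 <-> d = 7.
Before g := b - 3: 2*u > 4 <-> d = 7
Before b := d + 9: 2*u > 4 <-> d = 7
Before b := 2*g - 2: 2*u > 4 <-> d = 7
Before skip: 2*u > 4 <-> d = 7
The weakest precondition is 2*u > 4 <-> d = 7.
Check whether d = 7 and u = -5 implies it.
Countermodel: at the initial state d = 7, u = -5, the precondition holds but the weakest precondition fails.
Answer: invalid


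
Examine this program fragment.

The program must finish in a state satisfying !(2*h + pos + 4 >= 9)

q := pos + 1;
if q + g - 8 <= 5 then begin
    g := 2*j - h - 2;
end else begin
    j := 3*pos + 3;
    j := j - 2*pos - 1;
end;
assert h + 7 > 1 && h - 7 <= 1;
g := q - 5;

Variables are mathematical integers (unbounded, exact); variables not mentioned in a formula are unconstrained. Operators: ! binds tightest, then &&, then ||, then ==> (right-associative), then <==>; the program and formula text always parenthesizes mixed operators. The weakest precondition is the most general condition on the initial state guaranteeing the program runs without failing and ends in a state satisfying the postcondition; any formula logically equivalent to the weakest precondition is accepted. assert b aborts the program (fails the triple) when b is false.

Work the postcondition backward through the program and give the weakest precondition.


Working backward. After the program, the postcondition !(2*h + pos + 4 >= 9) must hold; in canonical form it is !(2*h + pos >= 5).
Before g := q - 5: !(2*h + pos >= 5)
Before assert h + 7 > 1 && h - 7 <= 1: h > -6 && h <= 8 && (!(2*h + pos >= 5))
Then branch requires h > -6 && h <= 8 && (!(2*h + pos >= 5)); else branch requires h > -6 && h <= 8 && (!(2*h + pos >= 5)).
Before the if: (g + q <= 13 ==> (h > -6 && h <= 8 && (!(2*h + pos >= 5)))) && ((!(g + q <= 13)) ==> (h > -6 && h <= 8 && (!(2*h + pos >= 5))))
Before q := pos + 1: (g + pos <= 12 ==> (h > -6 && h <= 8 && (!(2*h + pos >= 5)))) && ((!(g + pos <= 12)) ==> (h > -6 && h <= 8 && (!(2*h + pos >= 5))))
Answer: WP = (g + pos <= 12 ==> (h > -6 && h <= 8 && (!(2*h + pos >= 5)))) && ((!(g + pos <= 12)) ==> (h > -6 && h <= 8 && (!(2*h + pos >= 5))))


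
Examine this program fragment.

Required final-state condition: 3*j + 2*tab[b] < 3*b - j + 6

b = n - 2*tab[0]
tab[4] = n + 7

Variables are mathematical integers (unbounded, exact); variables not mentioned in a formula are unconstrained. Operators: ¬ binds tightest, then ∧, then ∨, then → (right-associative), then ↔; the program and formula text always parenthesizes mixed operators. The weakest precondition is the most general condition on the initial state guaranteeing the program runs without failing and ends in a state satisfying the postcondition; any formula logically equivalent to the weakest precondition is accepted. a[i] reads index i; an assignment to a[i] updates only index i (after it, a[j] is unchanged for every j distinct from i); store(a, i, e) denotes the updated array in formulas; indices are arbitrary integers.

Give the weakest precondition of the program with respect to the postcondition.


Working backward. After the program, the postcondition 3*j + 2*tab[b] < 3*b - j + 6 must hold; in canonical form it is 2*tab[b] + 4*j < 3*b + 6.
Before tab[4] := n + 7: 2*store(tab, 4, n + 7)[b] + 4*j < 3*b + 6
Before b := n - 2*tab[0]: 6*tab[0] + 2*store(tab, 4, n + 7)[-2*tab[0] + n] + 4*j < 3*n + 6
Answer: WP = 6*tab[0] + 2*store(tab, 4, n + 7)[-2*tab[0] + n] + 4*j < 3*n + 6


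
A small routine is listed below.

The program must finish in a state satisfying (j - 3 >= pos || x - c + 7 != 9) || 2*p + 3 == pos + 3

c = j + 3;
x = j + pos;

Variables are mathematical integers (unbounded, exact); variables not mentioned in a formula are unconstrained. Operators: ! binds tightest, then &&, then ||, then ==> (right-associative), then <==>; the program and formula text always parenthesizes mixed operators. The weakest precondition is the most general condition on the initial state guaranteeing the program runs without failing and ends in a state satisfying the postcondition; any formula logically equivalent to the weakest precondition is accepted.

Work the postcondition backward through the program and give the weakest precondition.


Working backward. After the program, the postcondition (j - 3 >= pos || x - c + 7 != 9) || 2*p + 3 == pos + 3 must hold; in canonical form it is j >= pos + 3 || x != c + 2 || 2*p == pos.
Before x := j + pos: j >= pos + 3 || j + pos != c + 2 || 2*p == pos
Before c := j + 3: j >= pos + 3 || pos != 5 || 2*p == pos
Answer: WP = j >= pos + 3 || pos != 5 || 2*p == pos


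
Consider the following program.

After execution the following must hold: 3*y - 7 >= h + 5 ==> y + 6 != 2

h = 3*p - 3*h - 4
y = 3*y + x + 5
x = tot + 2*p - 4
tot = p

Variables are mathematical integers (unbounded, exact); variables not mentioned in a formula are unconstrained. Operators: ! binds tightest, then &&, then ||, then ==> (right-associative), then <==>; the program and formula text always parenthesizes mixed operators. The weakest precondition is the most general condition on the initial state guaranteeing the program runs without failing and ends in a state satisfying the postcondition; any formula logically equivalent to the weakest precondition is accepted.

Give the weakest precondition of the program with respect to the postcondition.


Working backward. After the program, the postcondition 3*y - 7 >= h + 5 ==> y + 6 != 2 must hold; in canonical form it is 3*y >= h + 12 ==> y != -4.
Before tot := p: 3*y >= h + 12 ==> y != -4
Before x := tot + 2*p - 4: 3*y >= h + 12 ==> y != -4
Before y := 3*y + x + 5: 3*x + 9*y >= h - 3 ==> x + 3*y != -9
Before h := 3*p - 3*h - 4: 3*h + 3*x + 9*y >= 3*p - 7 ==> x + 3*y != -9
Answer: WP = 3*h + 3*x + 9*y >= 3*p - 7 ==> x + 3*y != -9


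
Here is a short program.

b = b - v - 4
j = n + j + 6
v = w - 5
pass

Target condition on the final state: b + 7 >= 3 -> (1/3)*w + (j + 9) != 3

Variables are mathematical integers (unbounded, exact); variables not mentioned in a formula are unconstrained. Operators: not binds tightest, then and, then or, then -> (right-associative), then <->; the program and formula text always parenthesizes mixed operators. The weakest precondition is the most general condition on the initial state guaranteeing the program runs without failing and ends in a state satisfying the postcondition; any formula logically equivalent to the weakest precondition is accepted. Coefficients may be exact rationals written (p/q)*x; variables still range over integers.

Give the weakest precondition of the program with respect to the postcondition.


Working backward. After the program, the postcondition b + 7 >= 3 -> (1/3)*w + (j + 9) != 3 must hold; in canonical form it is b >= -4 -> j + (1/3)*w != -6.
Before skip: b >= -4 -> j + (1/3)*w != -6
Before v := w - 5: b >= -4 -> j + (1/3)*w != -6
Before j := n + j + 6: b >= -4 -> j + n + (1/3)*w != -12
Before b := b - v - 4: b >= v -> j + n + (1/3)*w != -12
Answer: WP = b >= v -> j + n + (1/3)*w != -12


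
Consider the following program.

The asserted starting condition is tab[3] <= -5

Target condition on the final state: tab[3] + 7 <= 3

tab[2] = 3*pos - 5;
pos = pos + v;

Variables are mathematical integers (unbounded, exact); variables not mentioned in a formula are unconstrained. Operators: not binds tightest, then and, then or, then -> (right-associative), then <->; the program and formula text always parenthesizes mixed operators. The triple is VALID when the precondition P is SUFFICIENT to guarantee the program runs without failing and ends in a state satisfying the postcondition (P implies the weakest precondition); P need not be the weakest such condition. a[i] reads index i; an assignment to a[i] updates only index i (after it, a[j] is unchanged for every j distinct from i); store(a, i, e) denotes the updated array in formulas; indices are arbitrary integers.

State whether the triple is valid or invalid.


Working backward. After the program, the postcondition tab[3] + 7 <= 3 must hold; in canonical form it is tab[3] <= -4.
Before pos := pos + v: tab[3] <= -4
Before tab[2] := 3*pos - 5: tab[3] <= -4
The weakest precondition is tab[3] <= -4.
Check whether tab[3] <= -5 implies it.
Every state satisfying the precondition satisfies the weakest precondition: the implication holds.
Answer: valid


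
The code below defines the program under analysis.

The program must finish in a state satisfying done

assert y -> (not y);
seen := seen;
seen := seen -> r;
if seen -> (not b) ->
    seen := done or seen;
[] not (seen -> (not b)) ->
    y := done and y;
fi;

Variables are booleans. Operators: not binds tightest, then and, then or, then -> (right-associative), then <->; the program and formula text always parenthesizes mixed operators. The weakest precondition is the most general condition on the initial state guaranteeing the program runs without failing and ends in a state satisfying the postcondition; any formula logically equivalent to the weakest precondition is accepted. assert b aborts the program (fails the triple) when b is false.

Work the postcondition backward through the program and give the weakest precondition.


Working backward. After the program, done must hold.
Then branch requires done; else branch requires done.
Before the if: ((seen -> (not b)) -> done) and ((not (seen -> (not b))) -> done)
Before seen := seen -> r: (((seen -> r) -> (not b)) -> done) and ((not ((seen -> r) -> (not b))) -> done)
Before seen := seen: (((seen -> r) -> (not b)) -> done) and ((not ((seen -> r) -> (not b))) -> done)
Before assert y -> (not y): (y -> (not y)) and (((seen -> r) -> (not b)) -> done) and ((not ((seen -> r) -> (not b))) -> done)
Answer: WP = (y -> (not y)) and (((seen -> r) -> (not b)) -> done) and ((not ((seen -> r) -> (not b))) -> done)


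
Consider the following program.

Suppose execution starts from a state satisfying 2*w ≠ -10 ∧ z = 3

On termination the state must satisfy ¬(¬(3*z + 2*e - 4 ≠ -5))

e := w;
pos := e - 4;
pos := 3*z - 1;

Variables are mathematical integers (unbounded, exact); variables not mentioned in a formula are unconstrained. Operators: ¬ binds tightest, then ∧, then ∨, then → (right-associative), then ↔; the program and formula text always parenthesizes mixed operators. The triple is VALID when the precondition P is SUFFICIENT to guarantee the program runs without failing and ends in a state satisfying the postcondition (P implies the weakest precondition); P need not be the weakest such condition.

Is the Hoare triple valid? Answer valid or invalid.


Working backward. After the program, the postcondition ¬(¬(3*z + 2*e - 4 ≠ -5)) must hold; in canonical form it is 2*e + 3*z ≠ -1.
Before pos := 3*z - 1: 2*e + 3*z ≠ -1
Before pos := e - 4: 2*e + 3*z ≠ -1
Before e := w: 2*w + 3*z ≠ -1
The weakest precondition is 2*w + 3*z ≠ -1.
Check whether 2*w ≠ -10 ∧ z = 3 implies it.
Every state satisfying the precondition satisfies the weakest precondition: the implication holds.
Answer: valid


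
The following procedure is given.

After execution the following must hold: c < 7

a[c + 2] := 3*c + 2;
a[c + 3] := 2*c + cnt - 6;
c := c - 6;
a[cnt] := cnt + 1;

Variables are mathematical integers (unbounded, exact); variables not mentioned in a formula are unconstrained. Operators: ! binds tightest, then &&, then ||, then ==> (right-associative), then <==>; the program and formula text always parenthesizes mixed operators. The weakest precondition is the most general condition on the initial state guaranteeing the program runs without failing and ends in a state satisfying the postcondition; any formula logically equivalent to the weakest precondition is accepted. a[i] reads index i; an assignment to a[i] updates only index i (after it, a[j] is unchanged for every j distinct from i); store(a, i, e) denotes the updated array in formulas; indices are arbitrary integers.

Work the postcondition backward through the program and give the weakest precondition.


Working backward. After the program, c < 7 must hold.
Before a[cnt] := cnt + 1: c < 7
Before c := c - 6: c < 13
Before a[c + 3] := 2*c + cnt - 6: c < 13
Before a[c + 2] := 3*c + 2: c < 13
Answer: WP = c < 13


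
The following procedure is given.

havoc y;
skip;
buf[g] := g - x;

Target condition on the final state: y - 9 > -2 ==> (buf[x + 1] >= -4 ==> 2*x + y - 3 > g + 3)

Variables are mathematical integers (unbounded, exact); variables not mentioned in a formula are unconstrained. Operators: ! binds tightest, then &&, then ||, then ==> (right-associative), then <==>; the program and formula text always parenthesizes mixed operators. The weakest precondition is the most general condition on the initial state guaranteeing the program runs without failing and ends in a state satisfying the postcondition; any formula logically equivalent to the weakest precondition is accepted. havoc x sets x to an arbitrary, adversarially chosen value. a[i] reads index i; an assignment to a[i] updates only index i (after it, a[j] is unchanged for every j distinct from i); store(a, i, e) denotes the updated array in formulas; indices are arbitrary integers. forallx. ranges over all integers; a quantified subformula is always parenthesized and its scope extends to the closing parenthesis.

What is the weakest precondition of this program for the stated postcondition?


Working backward. After the program, the postcondition y - 9 > -2 ==> (buf[x + 1] >= -4 ==> 2*x + y - 3 > g + 3) must hold; in canonical form it is y > 7 ==> (buf[x + 1] >= -4 ==> 2*x + y > g + 6).
Before buf[g] := g - x: y > 7 ==> (store(buf, g, g - x)[x + 1] >= -4 ==> 2*x + y > g + 6)
Before skip: y > 7 ==> (store(buf, g, g - x)[x + 1] >= -4 ==> 2*x + y > g + 6)
Before havoc y: forall y_1. (y_1 > 7 ==> (store(buf, g, g - x)[x + 1] >= -4 ==> 2*x + y_1 > g + 6))
Answer: WP = forall y_1. (y_1 > 7 ==> (store(buf, g, g - x)[x + 1] >= -4 ==> 2*x + y_1 > g + 6))


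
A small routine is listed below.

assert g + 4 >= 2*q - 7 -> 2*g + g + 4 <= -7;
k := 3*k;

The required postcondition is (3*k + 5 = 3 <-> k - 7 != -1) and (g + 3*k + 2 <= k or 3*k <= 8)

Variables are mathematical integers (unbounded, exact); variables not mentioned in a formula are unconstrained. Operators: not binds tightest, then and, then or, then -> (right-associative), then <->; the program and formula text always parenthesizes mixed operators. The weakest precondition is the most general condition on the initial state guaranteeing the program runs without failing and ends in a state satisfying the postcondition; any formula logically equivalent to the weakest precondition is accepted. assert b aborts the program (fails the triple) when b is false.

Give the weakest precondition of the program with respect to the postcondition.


Working backward. After the program, the postcondition (3*k + 5 = 3 <-> k - 7 != -1) and (g + 3*k + 2 <= k or 3*k <= 8) must hold; in canonical form it is (3*k = -2 <-> k != 6) and (g + 2*k <= -2 or 3*k <= 8).
Before k := 3*k: (9*k = -2 <-> 3*k != 6) and (g + 6*k <= -2 or 9*k <= 8)
Before assert g + 4 >= 2*q - 7 -> 2*g + g + 4 <= -7: (g >= 2*q - 11 -> 3*g <= -11) and (9*k = -2 <-> 3*k != 6) and (g + 6*k <= -2 or 9*k <= 8)
Answer: WP = (g >= 2*q - 11 -> 3*g <= -11) and (9*k = -2 <-> 3*k != 6) and (g + 6*k <= -2 or 9*k <= 8)


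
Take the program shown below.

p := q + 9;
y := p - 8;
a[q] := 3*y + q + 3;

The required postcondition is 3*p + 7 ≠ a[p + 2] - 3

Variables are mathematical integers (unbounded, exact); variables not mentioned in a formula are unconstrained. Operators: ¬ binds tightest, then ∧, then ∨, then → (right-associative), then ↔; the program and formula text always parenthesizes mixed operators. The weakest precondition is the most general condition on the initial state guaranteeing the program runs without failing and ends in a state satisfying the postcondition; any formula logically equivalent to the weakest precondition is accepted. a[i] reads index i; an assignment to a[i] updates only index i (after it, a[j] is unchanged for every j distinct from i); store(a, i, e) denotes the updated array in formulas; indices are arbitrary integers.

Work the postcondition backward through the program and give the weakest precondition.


Working backward. After the program, the postcondition 3*p + 7 ≠ a[p + 2] - 3 must hold; in canonical form it is 3*p ≠ a[p + 2] - 10.
Before a[q] := 3*y + q + 3: 3*p ≠ store(a, q, q + 3*y + 3)[p + 2] - 10
Before y := p - 8: 3*p ≠ store(a, q, 3*p + q - 21)[p + 2] - 10
Before p := q + 9: 3*q ≠ store(a, q, 4*q + 6)[q + 11] - 37
Answer: WP = 3*q ≠ store(a, q, 4*q + 6)[q + 11] - 37


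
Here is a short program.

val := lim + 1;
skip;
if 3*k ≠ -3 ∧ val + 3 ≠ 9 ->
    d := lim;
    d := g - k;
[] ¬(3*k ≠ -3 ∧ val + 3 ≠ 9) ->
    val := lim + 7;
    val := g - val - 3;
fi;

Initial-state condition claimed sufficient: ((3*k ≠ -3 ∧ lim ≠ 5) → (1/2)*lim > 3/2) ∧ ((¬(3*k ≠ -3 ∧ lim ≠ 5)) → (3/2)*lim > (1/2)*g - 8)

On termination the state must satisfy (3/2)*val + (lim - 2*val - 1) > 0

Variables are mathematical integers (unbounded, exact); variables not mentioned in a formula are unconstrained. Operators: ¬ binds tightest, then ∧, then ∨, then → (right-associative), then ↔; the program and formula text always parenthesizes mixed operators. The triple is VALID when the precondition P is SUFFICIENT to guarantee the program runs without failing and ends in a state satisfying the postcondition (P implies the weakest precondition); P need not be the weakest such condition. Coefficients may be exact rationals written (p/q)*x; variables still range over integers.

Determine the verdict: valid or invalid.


Working backward. After the program, the postcondition (3/2)*val + (lim - 2*val - 1) > 0 must hold; in canonical form it is lim > (1/2)*val + 1.
Then branch requires lim > (1/2)*val + 1; else branch requires (3/2)*lim > (1/2)*g - 4.
Before the if: ((3*k ≠ -3 ∧ val ≠ 6) → lim > (1/2)*val + 1) ∧ ((¬(3*k ≠ -3 ∧ val ≠ 6)) → (3/2)*lim > (1/2)*g - 4)
Before skip: ((3*k ≠ -3 ∧ val ≠ 6) → lim > (1/2)*val + 1) ∧ ((¬(3*k ≠ -3 ∧ val ≠ 6)) → (3/2)*lim > (1/2)*g - 4)
Before val := lim + 1: ((3*k ≠ -3 ∧ lim ≠ 5) → (1/2)*lim > 3/2) ∧ ((¬(3*k ≠ -3 ∧ lim ≠ 5)) → (3/2)*lim > (1/2)*g - 4)
The weakest precondition is ((3*k ≠ -3 ∧ lim ≠ 5) → (1/2)*lim > 3/2) ∧ ((¬(3*k ≠ -3 ∧ lim ≠ 5)) → (3/2)*lim > (1/2)*g - 4).
Check whether ((3*k ≠ -3 ∧ lim ≠ 5) → (1/2)*lim > 3/2) ∧ ((¬(3*k ≠ -3 ∧ lim ≠ 5)) → (3/2)*lim > (1/2)*g - 8) implies it.
Countermodel: at the initial state g = 23, k = 0, lim = 5, the precondition holds but the weakest precondition fails.
Answer: invalid


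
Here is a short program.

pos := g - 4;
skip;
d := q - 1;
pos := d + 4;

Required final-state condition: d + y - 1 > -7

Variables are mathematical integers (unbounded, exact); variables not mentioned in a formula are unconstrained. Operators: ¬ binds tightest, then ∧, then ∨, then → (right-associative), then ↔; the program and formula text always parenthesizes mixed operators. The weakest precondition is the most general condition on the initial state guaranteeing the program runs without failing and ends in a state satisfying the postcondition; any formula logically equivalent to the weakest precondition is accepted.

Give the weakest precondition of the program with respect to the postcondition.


Working backward. After the program, the postcondition d + y - 1 > -7 must hold; in canonical form it is d + y > -6.
Before pos := d + 4: d + y > -6
Before d := q - 1: q + y > -5
Before skip: q + y > -5
Before pos := g - 4: q + y > -5
Answer: WP = q + y > -5


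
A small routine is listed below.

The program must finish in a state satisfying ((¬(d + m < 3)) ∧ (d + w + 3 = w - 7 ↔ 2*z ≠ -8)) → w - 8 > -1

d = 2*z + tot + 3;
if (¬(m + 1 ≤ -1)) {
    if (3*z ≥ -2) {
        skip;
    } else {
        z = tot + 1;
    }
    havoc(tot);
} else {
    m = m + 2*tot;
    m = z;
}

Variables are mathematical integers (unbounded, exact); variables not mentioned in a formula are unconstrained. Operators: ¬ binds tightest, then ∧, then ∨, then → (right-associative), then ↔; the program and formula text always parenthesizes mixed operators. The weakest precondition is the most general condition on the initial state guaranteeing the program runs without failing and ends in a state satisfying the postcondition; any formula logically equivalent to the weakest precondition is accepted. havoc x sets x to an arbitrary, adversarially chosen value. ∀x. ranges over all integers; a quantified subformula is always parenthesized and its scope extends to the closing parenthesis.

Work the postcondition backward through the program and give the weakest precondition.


Working backward. After the program, the postcondition ((¬(d + m < 3)) ∧ (d + w + 3 = w - 7 ↔ 2*z ≠ -8)) → w - 8 > -1 must hold; in canonical form it is ((¬(d + m < 3)) ∧ (d = -10 ↔ 2*z ≠ -8)) → w > 7.
Then branch requires (3*z ≥ -2 → (((¬(d + m < 3)) ∧ (d = -10 ↔ 2*z ≠ -8)) → w > 7)) ∧ ((¬(3*z ≥ -2)) → (((¬(d + m < 3)) ∧ (d = -10 ↔ 2*tot ≠ -10)) → w > 7)); else branch requires ((¬(d + z < 3)) ∧ (d = -10 ↔ 2*z ≠ -8)) → w > 7.
Before the if: ((¬(m ≤ -2)) → ((3*z ≥ -2 → (((¬(d + m < 3)) ∧ (d = -10 ↔ 2*z ≠ -8)) → w > 7)) ∧ ((¬(3*z ≥ -2)) → (((¬(d + m < 3)) ∧ (d = -10 ↔ 2*tot ≠ -10)) → w > 7)))) ∧ (m ≤ -2 → (((¬(d + z < 3)) ∧ (d = -10 ↔ 2*z ≠ -8)) → w > 7))
Before d := 2*z + tot + 3: ((¬(m ≤ -2)) → ((3*z ≥ -2 → (((¬(m + tot + 2*z < 0)) ∧ (tot + 2*z = -13 ↔ 2*z ≠ -8)) → w > 7)) ∧ ((¬(3*z ≥ -2)) → (((¬(m + tot + 2*z < 0)) ∧ (tot + 2*z = -13 ↔ 2*tot ≠ -10)) → w > 7)))) ∧ (m ≤ -2 → (((¬(tot + 3*z < 0)) ∧ (tot + 2*z = -13 ↔ 2*z ≠ -8)) → w > 7))
Answer: WP = ((¬(m ≤ -2)) → ((3*z ≥ -2 → (((¬(m + tot + 2*z < 0)) ∧ (tot + 2*z = -13 ↔ 2*z ≠ -8)) → w > 7)) ∧ ((¬(3*z ≥ -2)) → (((¬(m + tot + 2*z < 0)) ∧ (tot + 2*z = -13 ↔ 2*tot ≠ -10)) → w > 7)))) ∧ (m ≤ -2 → (((¬(tot + 3*z < 0)) ∧ (tot + 2*z = -13 ↔ 2*z ≠ -8)) → w > 7))


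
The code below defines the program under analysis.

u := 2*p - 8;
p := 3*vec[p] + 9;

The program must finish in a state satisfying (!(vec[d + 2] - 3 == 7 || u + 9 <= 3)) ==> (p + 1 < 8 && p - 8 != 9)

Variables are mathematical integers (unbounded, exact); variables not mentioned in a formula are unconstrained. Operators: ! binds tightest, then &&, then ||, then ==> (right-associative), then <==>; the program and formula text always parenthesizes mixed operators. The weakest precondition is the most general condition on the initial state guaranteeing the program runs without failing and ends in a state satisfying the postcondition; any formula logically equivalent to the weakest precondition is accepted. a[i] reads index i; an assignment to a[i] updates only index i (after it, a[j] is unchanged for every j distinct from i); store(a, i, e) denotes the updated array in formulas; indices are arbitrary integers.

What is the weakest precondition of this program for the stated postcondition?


Working backward. After the program, the postcondition (!(vec[d + 2] - 3 == 7 || u + 9 <= 3)) ==> (p + 1 < 8 && p - 8 != 9) must hold; in canonical form it is (!(vec[d + 2] == 10 || u <= -6)) ==> (p < 7 && p != 17).
Before p := 3*vec[p] + 9: (!(vec[d + 2] == 10 || u <= -6)) ==> (3*vec[p] < -2 && 3*vec[p] != 8)
Before u := 2*p - 8: (!(vec[d + 2] == 10 || 2*p <= 2)) ==> (3*vec[p] < -2 && 3*vec[p] != 8)
Answer: WP = (!(vec[d + 2] == 10 || 2*p <= 2)) ==> (3*vec[p] < -2 && 3*vec[p] != 8)


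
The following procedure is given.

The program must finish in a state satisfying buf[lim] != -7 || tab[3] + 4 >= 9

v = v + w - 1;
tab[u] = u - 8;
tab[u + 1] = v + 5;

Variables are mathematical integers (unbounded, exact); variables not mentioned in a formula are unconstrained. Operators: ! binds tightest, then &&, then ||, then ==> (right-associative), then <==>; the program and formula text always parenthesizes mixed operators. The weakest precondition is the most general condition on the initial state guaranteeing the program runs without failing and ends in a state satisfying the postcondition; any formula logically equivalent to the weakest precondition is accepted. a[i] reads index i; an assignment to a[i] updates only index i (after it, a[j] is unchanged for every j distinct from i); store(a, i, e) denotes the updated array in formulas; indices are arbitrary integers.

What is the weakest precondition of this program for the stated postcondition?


Working backward. After the program, the postcondition buf[lim] != -7 || tab[3] + 4 >= 9 must hold; in canonical form it is buf[lim] != -7 || tab[3] >= 5.
Before tab[u + 1] := v + 5: buf[lim] != -7 || store(tab, u + 1, v + 5)[3] >= 5
Before tab[u] := u - 8: buf[lim] != -7 || store(store(tab, u, u - 8), u + 1, v + 5)[3] >= 5
Before v := v + w - 1: buf[lim] != -7 || store(store(tab, u, u - 8), u + 1, v + w + 4)[3] >= 5
Answer: WP = buf[lim] != -7 || store(store(tab, u, u - 8), u + 1, v + w + 4)[3] >= 5


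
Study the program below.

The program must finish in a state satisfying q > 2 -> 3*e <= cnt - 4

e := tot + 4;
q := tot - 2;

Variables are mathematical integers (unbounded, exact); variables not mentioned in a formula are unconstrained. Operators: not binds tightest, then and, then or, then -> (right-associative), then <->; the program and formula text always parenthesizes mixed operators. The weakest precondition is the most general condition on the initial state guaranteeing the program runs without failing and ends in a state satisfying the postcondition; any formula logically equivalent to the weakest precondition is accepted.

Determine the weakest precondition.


Working backward. After the program, q > 2 -> 3*e <= cnt - 4 must hold.
Before q := tot - 2: tot > 4 -> 3*e <= cnt - 4
Before e := tot + 4: tot > 4 -> 3*tot <= cnt - 16
Answer: WP = tot > 4 -> 3*tot <= cnt - 16


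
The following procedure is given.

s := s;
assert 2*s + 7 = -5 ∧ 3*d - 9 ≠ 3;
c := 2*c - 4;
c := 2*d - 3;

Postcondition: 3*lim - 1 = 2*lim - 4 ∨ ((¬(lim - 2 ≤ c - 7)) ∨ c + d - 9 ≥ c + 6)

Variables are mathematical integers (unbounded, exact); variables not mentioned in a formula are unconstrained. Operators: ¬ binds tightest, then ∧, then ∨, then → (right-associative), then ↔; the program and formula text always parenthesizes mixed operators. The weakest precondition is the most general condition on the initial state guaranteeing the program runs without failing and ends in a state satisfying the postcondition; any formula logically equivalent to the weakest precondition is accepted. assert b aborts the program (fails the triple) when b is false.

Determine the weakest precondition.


Working backward. After the program, the postcondition 3*lim - 1 = 2*lim - 4 ∨ ((¬(lim - 2 ≤ c - 7)) ∨ c + d - 9 ≥ c + 6) must hold; in canonical form it is lim = -3 ∨ (¬(lim ≤ c - 5)) ∨ d ≥ 15.
Before c := 2*d - 3: lim = -3 ∨ (¬(lim ≤ 2*d - 8)) ∨ d ≥ 15
Before c := 2*c - 4: lim = -3 ∨ (¬(lim ≤ 2*d - 8)) ∨ d ≥ 15
Before assert 2*s + 7 = -5 ∧ 3*d - 9 ≠ 3: 2*s = -12 ∧ 3*d ≠ 12 ∧ (lim = -3 ∨ (¬(lim ≤ 2*d - 8)) ∨ d ≥ 15)
Before s := s: 2*s = -12 ∧ 3*d ≠ 12 ∧ (lim = -3 ∨ (¬(lim ≤ 2*d - 8)) ∨ d ≥ 15)
Answer: WP = 2*s = -12 ∧ 3*d ≠ 12 ∧ (lim = -3 ∨ (¬(lim ≤ 2*d - 8)) ∨ d ≥ 15)
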